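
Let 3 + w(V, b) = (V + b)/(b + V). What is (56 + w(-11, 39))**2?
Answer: 2916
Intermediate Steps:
w(V, b) = -2 (w(V, b) = -3 + (V + b)/(b + V) = -3 + (V + b)/(V + b) = -3 + 1 = -2)
(56 + w(-11, 39))**2 = (56 - 2)**2 = 54**2 = 2916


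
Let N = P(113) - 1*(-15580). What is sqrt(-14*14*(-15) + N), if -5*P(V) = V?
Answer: sqrt(462435)/5 ≈ 136.01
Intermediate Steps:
P(V) = -V/5
N = 77787/5 (N = -1/5*113 - 1*(-15580) = -113/5 + 15580 = 77787/5 ≈ 15557.)
sqrt(-14*14*(-15) + N) = sqrt(-14*14*(-15) + 77787/5) = sqrt(-196*(-15) + 77787/5) = sqrt(2940 + 77787/5) = sqrt(92487/5) = sqrt(462435)/5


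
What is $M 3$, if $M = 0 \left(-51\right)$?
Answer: $0$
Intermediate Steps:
$M = 0$
$M 3 = 0 \cdot 3 = 0$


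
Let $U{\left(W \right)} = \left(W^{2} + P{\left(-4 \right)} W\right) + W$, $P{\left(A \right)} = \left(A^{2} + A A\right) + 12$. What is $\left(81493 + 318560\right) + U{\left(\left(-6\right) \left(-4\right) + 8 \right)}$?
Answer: $402517$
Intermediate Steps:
$P{\left(A \right)} = 12 + 2 A^{2}$ ($P{\left(A \right)} = \left(A^{2} + A^{2}\right) + 12 = 2 A^{2} + 12 = 12 + 2 A^{2}$)
$U{\left(W \right)} = W^{2} + 45 W$ ($U{\left(W \right)} = \left(W^{2} + \left(12 + 2 \left(-4\right)^{2}\right) W\right) + W = \left(W^{2} + \left(12 + 2 \cdot 16\right) W\right) + W = \left(W^{2} + \left(12 + 32\right) W\right) + W = \left(W^{2} + 44 W\right) + W = W^{2} + 45 W$)
$\left(81493 + 318560\right) + U{\left(\left(-6\right) \left(-4\right) + 8 \right)} = \left(81493 + 318560\right) + \left(\left(-6\right) \left(-4\right) + 8\right) \left(45 + \left(\left(-6\right) \left(-4\right) + 8\right)\right) = 400053 + \left(24 + 8\right) \left(45 + \left(24 + 8\right)\right) = 400053 + 32 \left(45 + 32\right) = 400053 + 32 \cdot 77 = 400053 + 2464 = 402517$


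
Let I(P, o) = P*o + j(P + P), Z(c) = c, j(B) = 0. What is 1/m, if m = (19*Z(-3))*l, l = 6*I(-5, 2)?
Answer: 1/3420 ≈ 0.00029240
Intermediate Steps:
I(P, o) = P*o (I(P, o) = P*o + 0 = P*o)
l = -60 (l = 6*(-5*2) = 6*(-10) = -60)
m = 3420 (m = (19*(-3))*(-60) = -57*(-60) = 3420)
1/m = 1/3420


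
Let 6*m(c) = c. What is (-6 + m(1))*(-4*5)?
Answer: 350/3 ≈ 116.67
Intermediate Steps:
m(c) = c/6
(-6 + m(1))*(-4*5) = (-6 + (1/6)*1)*(-4*5) = (-6 + 1/6)*(-20) = -35/6*(-20) = 350/3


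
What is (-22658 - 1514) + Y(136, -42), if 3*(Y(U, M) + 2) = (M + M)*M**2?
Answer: -73566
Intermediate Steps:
Y(U, M) = -2 + 2*M**3/3 (Y(U, M) = -2 + ((M + M)*M**2)/3 = -2 + ((2*M)*M**2)/3 = -2 + (2*M**3)/3 = -2 + 2*M**3/3)
(-22658 - 1514) + Y(136, -42) = (-22658 - 1514) + (-2 + (2/3)*(-42)**3) = -24172 + (-2 + (2/3)*(-74088)) = -24172 + (-2 - 49392) = -24172 - 49394 = -73566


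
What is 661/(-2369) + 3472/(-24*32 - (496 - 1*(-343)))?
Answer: -9287395/3806983 ≈ -2.4396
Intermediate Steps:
661/(-2369) + 3472/(-24*32 - (496 - 1*(-343))) = 661*(-1/2369) + 3472/(-768 - (496 + 343)) = -661/2369 + 3472/(-768 - 1*839) = -661/2369 + 3472/(-768 - 839) = -661/2369 + 3472/(-1607) = -661/2369 + 3472*(-1/1607) = -661/2369 - 3472/1607 = -9287395/3806983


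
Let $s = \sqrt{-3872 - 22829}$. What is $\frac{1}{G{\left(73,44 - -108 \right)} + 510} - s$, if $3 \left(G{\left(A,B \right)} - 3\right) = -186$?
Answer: $\frac{1}{451} - i \sqrt{26701} \approx 0.0022173 - 163.4 i$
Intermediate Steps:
$G{\left(A,B \right)} = -59$ ($G{\left(A,B \right)} = 3 + \frac{1}{3} \left(-186\right) = 3 - 62 = -59$)
$s = i \sqrt{26701}$ ($s = \sqrt{-26701} = i \sqrt{26701} \approx 163.4 i$)
$\frac{1}{G{\left(73,44 - -108 \right)} + 510} - s = \frac{1}{-59 + 510} - i \sqrt{26701} = \frac{1}{451} - i \sqrt{26701}$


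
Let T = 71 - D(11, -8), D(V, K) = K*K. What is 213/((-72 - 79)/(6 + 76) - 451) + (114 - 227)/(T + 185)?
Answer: -106331/100416 ≈ -1.0589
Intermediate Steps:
D(V, K) = K²
T = 7 (T = 71 - 1*(-8)² = 71 - 1*64 = 71 - 64 = 7)
213/((-72 - 79)/(6 + 76) - 451) + (114 - 227)/(T + 185) = 213/((-72 - 79)/(6 + 76) - 451) + (114 - 227)/(7 + 185) = 213/(-151/82 - 451) - 113/192 = 213/(-37133/82) - 113/192 = 213*(-82/37133) - 113/192 = -246/523 - 113/192 = -106331/100416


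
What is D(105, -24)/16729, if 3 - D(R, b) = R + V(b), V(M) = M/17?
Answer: -1710/284393 ≈ -0.0060128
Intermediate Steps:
V(M) = M/17 (V(M) = M*(1/17) = M/17)
D(R, b) = 3 - R - b/17 (D(R, b) = 3 - (R + b/17) = 3 + (-R - b/17) = 3 - R - b/17)
D(105, -24)/16729 = (3 - 1*105 - 1/17*(-24))/16729 = (3 - 105 + 24/17)*(1/16729) = -1710/17*1/16729 = -1710/284393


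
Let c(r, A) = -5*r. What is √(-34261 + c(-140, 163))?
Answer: 3*I*√3729 ≈ 183.2*I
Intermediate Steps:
√(-34261 + c(-140, 163)) = √(-34261 - 5*(-140)) = √(-34261 + 700) = √(-33561) = 3*I*√3729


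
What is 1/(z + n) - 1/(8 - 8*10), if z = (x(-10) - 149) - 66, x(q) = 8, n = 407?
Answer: 17/900 ≈ 0.018889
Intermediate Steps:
z = -207 (z = (8 - 149) - 66 = -141 - 66 = -207)
1/(z + n) - 1/(8 - 8*10) = 1/(-207 + 407) - 1/(8 - 8*10) = 1/200 - 1/(8 - 80) = 1/200 - 1/(-72) = 1/200 - 1*(-1/72) = 1/200 + 1/72 = 17/900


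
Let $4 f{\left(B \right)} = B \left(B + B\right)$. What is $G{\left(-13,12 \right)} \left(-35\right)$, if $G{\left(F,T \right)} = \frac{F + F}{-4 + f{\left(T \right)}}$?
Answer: $\frac{455}{34} \approx 13.382$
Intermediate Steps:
$f{\left(B \right)} = \frac{B^{2}}{2}$ ($f{\left(B \right)} = \frac{B \left(B + B\right)}{4} = \frac{B 2 B}{4} = \frac{2 B^{2}}{4} = \frac{B^{2}}{2}$)
$G{\left(F,T \right)} = \frac{2 F}{-4 + \frac{T^{2}}{2}}$ ($G{\left(F,T \right)} = \frac{F + F}{-4 + \frac{T^{2}}{2}} = \frac{2 F}{-4 + \frac{T^{2}}{2}}$)
$G{\left(-13,12 \right)} \left(-35\right) = 4 \left(-13\right) \frac{1}{-8 + 12^{2}} \left(-35\right) = 4 \left(-13\right) \frac{1}{-8 + 144} \left(-35\right) = 4 \left(-13\right) \frac{1}{136} \left(-35\right) = \left(- \frac{13}{34}\right) \left(-35\right) = \frac{455}{34}$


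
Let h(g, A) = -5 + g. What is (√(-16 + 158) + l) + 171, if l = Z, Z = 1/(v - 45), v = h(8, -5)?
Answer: 7181/42 + √142 ≈ 182.89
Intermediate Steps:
v = 3 (v = -5 + 8 = 3)
Z = -1/42 (Z = 1/(3 - 45) = 1/(-42) = -1/42 ≈ -0.023810)
l = -1/42 ≈ -0.023810
(√(-16 + 158) + l) + 171 = (√(-16 + 158) - 1/42) + 171 = (√142 - 1/42) + 171 = (-1/42 + √142) + 171 = 7181/42 + √142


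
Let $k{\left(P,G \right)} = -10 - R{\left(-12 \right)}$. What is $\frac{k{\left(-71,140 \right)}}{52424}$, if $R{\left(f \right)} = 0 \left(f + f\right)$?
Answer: $- \frac{5}{26212} \approx -0.00019075$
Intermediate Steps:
$R{\left(f \right)} = 0$ ($R{\left(f \right)} = 0 \cdot 2 f = 0$)
$k{\left(P,G \right)} = -10$ ($k{\left(P,G \right)} = -10 - 0 = -10 + 0 = -10$)
$\frac{k{\left(-71,140 \right)}}{52424} = - \frac{10}{52424} = \left(-10\right) \frac{1}{52424} = - \frac{5}{26212}$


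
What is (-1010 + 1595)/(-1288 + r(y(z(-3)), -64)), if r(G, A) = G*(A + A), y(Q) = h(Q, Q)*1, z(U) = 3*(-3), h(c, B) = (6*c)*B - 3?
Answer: -585/63112 ≈ -0.0092692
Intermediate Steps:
h(c, B) = -3 + 6*B*c (h(c, B) = 6*B*c - 3 = -3 + 6*B*c)
z(U) = -9
y(Q) = -3 + 6*Q² (y(Q) = (-3 + 6*Q*Q)*1 = (-3 + 6*Q²)*1 = -3 + 6*Q²)
r(G, A) = 2*A*G (r(G, A) = G*(2*A) = 2*A*G)
(-1010 + 1595)/(-1288 + r(y(z(-3)), -64)) = (-1010 + 1595)/(-1288 + 2*(-64)*(-3 + 6*(-9)²)) = 585/(-1288 + 2*(-64)*(-3 + 6*81)) = 585/(-1288 + 2*(-64)*(-3 + 486)) = 585/(-1288 + 2*(-64)*483) = 585/(-1288 - 61824) = 585/(-63112) = 585*(-1/63112) = -585/63112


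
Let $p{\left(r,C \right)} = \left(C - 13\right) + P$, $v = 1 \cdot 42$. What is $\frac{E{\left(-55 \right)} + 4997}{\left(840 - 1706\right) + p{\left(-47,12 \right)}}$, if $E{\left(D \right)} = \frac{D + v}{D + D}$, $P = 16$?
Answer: $- \frac{549683}{93610} \approx -5.8721$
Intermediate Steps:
$v = 42$
$E{\left(D \right)} = \frac{42 + D}{2 D}$ ($E{\left(D \right)} = \frac{D + 42}{D + D} = \frac{42 + D}{2 D}$)
$p{\left(r,C \right)} = 3 + C$ ($p{\left(r,C \right)} = \left(C - 13\right) + 16 = \left(-13 + C\right) + 16 = 3 + C$)
$\frac{E{\left(-55 \right)} + 4997}{\left(840 - 1706\right) + p{\left(-47,12 \right)}} = \frac{\frac{42 - 55}{2 \left(-55\right)} + 4997}{\left(840 - 1706\right) + \left(3 + 12\right)} = \frac{\frac{1}{2} \left(- \frac{1}{55}\right) \left(-13\right) + 4997}{\left(840 - 1706\right) + 15} = \frac{\frac{13}{110} + 4997}{-866 + 15} = \frac{549683}{110 \left(-851\right)} = \frac{549683}{110} \left(- \frac{1}{851}\right) = - \frac{549683}{93610}$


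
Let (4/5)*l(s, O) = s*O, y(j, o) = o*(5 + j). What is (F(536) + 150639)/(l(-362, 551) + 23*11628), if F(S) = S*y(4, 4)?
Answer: 339870/36233 ≈ 9.3801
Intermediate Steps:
F(S) = 36*S (F(S) = S*(4*(5 + 4)) = S*(4*9) = S*36 = 36*S)
l(s, O) = 5*O*s/4 (l(s, O) = 5*(s*O)/4 = 5*(O*s)/4 = 5*O*s/4)
(F(536) + 150639)/(l(-362, 551) + 23*11628) = (36*536 + 150639)/((5/4)*551*(-362) + 23*11628) = (19296 + 150639)/(-498655/2 + 267444) = 169935/(36233/2) = 169935*(2/36233) = 339870/36233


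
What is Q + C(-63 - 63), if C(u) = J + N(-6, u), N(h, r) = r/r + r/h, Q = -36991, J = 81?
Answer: -36888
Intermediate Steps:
N(h, r) = 1 + r/h
C(u) = 82 - u/6 (C(u) = 81 + (-6 + u)/(-6) = 81 - (-6 + u)/6 = 81 + (1 - u/6) = 82 - u/6)
Q + C(-63 - 63) = -36991 + (82 - (-63 - 63)/6) = -36991 + (82 - ⅙*(-126)) = -36991 + (82 + 21) = -36991 + 103 = -36888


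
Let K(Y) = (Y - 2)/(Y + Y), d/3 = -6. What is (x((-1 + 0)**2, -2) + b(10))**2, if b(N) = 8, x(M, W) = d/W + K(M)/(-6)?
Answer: 42025/144 ≈ 291.84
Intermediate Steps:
d = -18 (d = 3*(-6) = -18)
K(Y) = (-2 + Y)/(2*Y) (K(Y) = (-2 + Y)/((2*Y)) = (-2 + Y)*(1/(2*Y)) = (-2 + Y)/(2*Y))
x(M, W) = -18/W - (-2 + M)/(12*M) (x(M, W) = -18/W + ((-2 + M)/(2*M))/(-6) = -18/W + ((-2 + M)/(2*M))*(-1/6) = -18/W - (-2 + M)/(12*M))
(x((-1 + 0)**2, -2) + b(10))**2 = ((-1/12 - 18/(-2) + 1/(6*((-1 + 0)**2))) + 8)**2 = ((-1/12 - 18*(-1/2) + 1/(6*((-1)**2))) + 8)**2 = ((-1/12 + 9 + (1/6)/1) + 8)**2 = ((-1/12 + 9 + (1/6)*1) + 8)**2 = ((-1/12 + 9 + 1/6) + 8)**2 = (109/12 + 8)**2 = (205/12)**2 = 42025/144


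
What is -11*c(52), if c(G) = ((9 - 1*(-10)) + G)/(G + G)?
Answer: -781/104 ≈ -7.5096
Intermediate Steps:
c(G) = (19 + G)/(2*G) (c(G) = ((9 + 10) + G)/((2*G)) = (19 + G)*(1/(2*G)) = (19 + G)/(2*G))
-11*c(52) = -11*(19 + 52)/(2*52) = -11*71/(2*52) = -11*71/104 = -781/104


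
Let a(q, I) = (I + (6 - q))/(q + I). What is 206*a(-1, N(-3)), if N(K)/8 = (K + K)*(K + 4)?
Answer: 8446/49 ≈ 172.37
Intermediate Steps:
N(K) = 16*K*(4 + K) (N(K) = 8*((K + K)*(K + 4)) = 8*((2*K)*(4 + K)) = 8*(2*K*(4 + K)) = 16*K*(4 + K))
a(q, I) = (6 + I - q)/(I + q)
206*a(-1, N(-3)) = 206*((6 + 16*(-3)*(4 - 3) - 1*(-1))/(16*(-3)*(4 - 3) - 1)) = 206*((6 + 16*(-3)*1 + 1)/(16*(-3)*1 - 1)) = 206*((6 - 48 + 1)/(-48 - 1)) = 206*(-41/(-49)) = 206*(-1/49*(-41)) = 206*(41/49) = 8446/49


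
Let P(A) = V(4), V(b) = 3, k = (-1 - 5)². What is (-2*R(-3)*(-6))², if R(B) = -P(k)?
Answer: 1296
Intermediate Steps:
k = 36 (k = (-6)² = 36)
P(A) = 3
R(B) = -3 (R(B) = -1*3 = -3)
(-2*R(-3)*(-6))² = (-2*(-3)*(-6))² = (6*(-6))² = (-36)² = 1296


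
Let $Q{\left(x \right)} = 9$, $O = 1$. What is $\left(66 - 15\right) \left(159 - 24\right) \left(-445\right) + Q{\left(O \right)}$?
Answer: $-3063816$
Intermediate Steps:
$\left(66 - 15\right) \left(159 - 24\right) \left(-445\right) + Q{\left(O \right)} = \left(66 - 15\right) \left(159 - 24\right) \left(-445\right) + 9 = 51 \cdot 135 \left(-445\right) + 9 = 6885 \left(-445\right) + 9 = -3063825 + 9 = -3063816$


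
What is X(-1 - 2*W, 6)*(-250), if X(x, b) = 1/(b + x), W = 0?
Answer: -50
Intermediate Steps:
X(-1 - 2*W, 6)*(-250) = -250/(6 + (-1 - 2*0)) = -250/(6 + (-1 + 0)) = -250/(6 - 1) = -250/5 = (⅕)*(-250) = -50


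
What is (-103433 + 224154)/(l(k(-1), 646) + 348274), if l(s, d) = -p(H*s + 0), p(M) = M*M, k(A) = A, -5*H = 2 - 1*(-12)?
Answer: 3018025/8706654 ≈ 0.34663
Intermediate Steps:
H = -14/5 (H = -(2 - 1*(-12))/5 = -(2 + 12)/5 = -⅕*14 = -14/5 ≈ -2.8000)
p(M) = M²
l(s, d) = -196*s²/25 (l(s, d) = -(-14*s/5 + 0)² = -(-14*s/5)² = -196*s²/25)
(-103433 + 224154)/(l(k(-1), 646) + 348274) = (-103433 + 224154)/(-196/25*(-1)² + 348274) = 120721/(-196/25*1 + 348274) = 120721/(-196/25 + 348274) = 120721/(8706654/25) = 120721*(25/8706654) = 3018025/8706654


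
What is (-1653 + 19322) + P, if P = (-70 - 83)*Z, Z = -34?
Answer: 22871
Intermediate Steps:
P = 5202 (P = (-70 - 83)*(-34) = -153*(-34) = 5202)
(-1653 + 19322) + P = (-1653 + 19322) + 5202 = 17669 + 5202 = 22871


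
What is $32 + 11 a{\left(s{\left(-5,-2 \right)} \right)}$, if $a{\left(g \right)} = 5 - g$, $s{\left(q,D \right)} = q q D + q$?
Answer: $692$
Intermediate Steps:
$s{\left(q,D \right)} = q + D q^{2}$ ($s{\left(q,D \right)} = q^{2} D + q = D q^{2} + q = q + D q^{2}$)
$32 + 11 a{\left(s{\left(-5,-2 \right)} \right)} = 32 + 11 \left(5 - - 5 \left(1 - -10\right)\right) = 32 + 11 \left(5 - - 5 \left(1 + 10\right)\right) = 32 + 11 \left(5 - \left(-5\right) 11\right) = 32 + 11 \left(5 - -55\right) = 32 + 11 \left(5 + 55\right) = 32 + 11 \cdot 60 = 32 + 660 = 692$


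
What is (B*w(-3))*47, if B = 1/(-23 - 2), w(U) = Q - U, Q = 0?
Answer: -141/25 ≈ -5.6400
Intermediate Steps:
w(U) = -U (w(U) = 0 - U = -U)
B = -1/25 (B = 1/(-25) = -1/25 ≈ -0.040000)
(B*w(-3))*47 = -(-1)*(-3)/25*47 = -1/25*3*47 = -3/25*47 = -141/25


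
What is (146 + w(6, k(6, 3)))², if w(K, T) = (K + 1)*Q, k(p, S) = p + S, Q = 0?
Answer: 21316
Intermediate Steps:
k(p, S) = S + p
w(K, T) = 0 (w(K, T) = (K + 1)*0 = (1 + K)*0 = 0)
(146 + w(6, k(6, 3)))² = (146 + 0)² = 146² = 21316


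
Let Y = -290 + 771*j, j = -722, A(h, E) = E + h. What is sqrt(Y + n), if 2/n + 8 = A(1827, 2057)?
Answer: 5*I*sqrt(83672993022)/1938 ≈ 746.29*I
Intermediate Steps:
n = 1/1938 (n = 2/(-8 + (2057 + 1827)) = 2/(-8 + 3884) = 2/3876 = 2*(1/3876) = 1/1938 ≈ 0.00051600)
Y = -556952 (Y = -290 + 771*(-722) = -290 - 556662 = -556952)
sqrt(Y + n) = sqrt(-556952 + 1/1938) = sqrt(-1079372975/1938) = 5*I*sqrt(83672993022)/1938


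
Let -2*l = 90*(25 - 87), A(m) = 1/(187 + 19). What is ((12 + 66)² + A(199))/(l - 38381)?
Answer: -1253305/7331746 ≈ -0.17094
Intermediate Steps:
A(m) = 1/206
l = 2790 (l = -45*(25 - 87) = -45*(-62) = -½*(-5580) = 2790)
((12 + 66)² + A(199))/(l - 38381) = ((12 + 66)² + 1/206)/(2790 - 38381) = (78² + 1/206)/(-35591) = (6084 + 1/206)*(-1/35591) = (1253305/206)*(-1/35591) = -1253305/7331746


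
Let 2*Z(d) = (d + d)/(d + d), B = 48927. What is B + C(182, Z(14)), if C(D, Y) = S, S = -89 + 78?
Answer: 48916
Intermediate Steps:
S = -11
Z(d) = ½ (Z(d) = ((d + d)/(d + d))/2 = ((2*d)/((2*d)))/2 = ((2*d)*(1/(2*d)))/2 = (½)*1 = ½)
C(D, Y) = -11
B + C(182, Z(14)) = 48927 - 11 = 48916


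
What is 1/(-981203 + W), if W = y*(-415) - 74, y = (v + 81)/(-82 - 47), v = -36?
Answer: -43/42188686 ≈ -1.0192e-6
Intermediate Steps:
y = -15/43 (y = (-36 + 81)/(-82 - 47) = 45/(-129) = 45*(-1/129) = -15/43 ≈ -0.34884)
W = 3043/43 (W = -15/43*(-415) - 74 = 6225/43 - 74 = 3043/43 ≈ 70.767)
1/(-981203 + W) = 1/(-981203 + 3043/43) = 1/(-42188686/43) = -43/42188686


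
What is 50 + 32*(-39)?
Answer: -1198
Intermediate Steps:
50 + 32*(-39) = 50 - 1248 = -1198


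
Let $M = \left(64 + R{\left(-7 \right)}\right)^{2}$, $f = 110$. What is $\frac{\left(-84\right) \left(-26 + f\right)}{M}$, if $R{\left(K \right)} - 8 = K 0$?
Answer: $- \frac{49}{36} \approx -1.3611$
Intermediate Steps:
$R{\left(K \right)} = 8$ ($R{\left(K \right)} = 8 + K 0 = 8 + 0 = 8$)
$M = 5184$ ($M = \left(64 + 8\right)^{2} = 72^{2} = 5184$)
$\frac{\left(-84\right) \left(-26 + f\right)}{M} = \frac{\left(-84\right) \left(-26 + 110\right)}{5184} = \left(-84\right) 84 \cdot \frac{1}{5184} = \left(-7056\right) \frac{1}{5184} = - \frac{49}{36}$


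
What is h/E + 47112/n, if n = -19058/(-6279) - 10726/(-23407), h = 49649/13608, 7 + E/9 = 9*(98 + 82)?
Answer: 13152418693664662859/975274406308440 ≈ 13486.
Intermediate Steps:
E = 14517 (E = -63 + 9*(9*(98 + 82)) = -63 + 9*(9*180) = -63 + 9*1620 = -63 + 14580 = 14517)
h = 49649/13608 (h = 49649*(1/13608) = 49649/13608 ≈ 3.6485)
n = 39495320/11305581 (n = -19058*(-1/6279) - 10726*(-1/23407) = 1466/483 + 10726/23407 = 39495320/11305581 ≈ 3.4934)
h/E + 47112/n = (49649/13608)/14517 + 47112/(39495320/11305581) = (49649/13608)*(1/14517) + 47112*(11305581/39495320) = 49649/197547336 + 66578566509/4936915 = 13152418693664662859/975274406308440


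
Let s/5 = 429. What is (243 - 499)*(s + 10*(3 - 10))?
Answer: -531200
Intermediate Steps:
s = 2145 (s = 5*429 = 2145)
(243 - 499)*(s + 10*(3 - 10)) = (243 - 499)*(2145 + 10*(3 - 10)) = -256*(2145 + 10*(-7)) = -256*(2145 - 70) = -256*2075 = -531200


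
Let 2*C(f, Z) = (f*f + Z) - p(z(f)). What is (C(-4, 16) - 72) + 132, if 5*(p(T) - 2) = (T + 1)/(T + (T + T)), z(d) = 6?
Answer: 13493/180 ≈ 74.961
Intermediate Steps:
p(T) = 2 + (1 + T)/(15*T) (p(T) = 2 + ((T + 1)/(T + (T + T)))/5 = 2 + ((1 + T)/(T + 2*T))/5 = 2 + ((1 + T)/((3*T)))/5 = 2 + ((1 + T)*(1/(3*T)))/5 = 2 + ((1 + T)/(3*T))/5 = 2 + (1 + T)/(15*T))
C(f, Z) = -187/180 + Z/2 + f**2/2 (C(f, Z) = ((f*f + Z) - (1 + 31*6)/(15*6))/2 = ((f**2 + Z) - (1 + 186)/(15*6))/2 = ((Z + f**2) - 187/(15*6))/2 = ((Z + f**2) - 1*187/90)/2 = ((Z + f**2) - 187/90)/2 = (-187/90 + Z + f**2)/2 = -187/180 + Z/2 + f**2/2)
(C(-4, 16) - 72) + 132 = ((-187/180 + (1/2)*16 + (1/2)*(-4)**2) - 72) + 132 = ((-187/180 + 8 + (1/2)*16) - 72) + 132 = ((-187/180 + 8 + 8) - 72) + 132 = (2693/180 - 72) + 132 = -10267/180 + 132 = 13493/180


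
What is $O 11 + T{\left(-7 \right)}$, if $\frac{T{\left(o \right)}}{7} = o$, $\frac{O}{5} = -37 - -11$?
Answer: $-1479$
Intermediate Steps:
$O = -130$ ($O = 5 \left(-37 - -11\right) = 5 \left(-37 + 11\right) = 5 \left(-26\right) = -130$)
$T{\left(o \right)} = 7 o$
$O 11 + T{\left(-7 \right)} = \left(-130\right) 11 + 7 \left(-7\right) = -1430 - 49 = -1479$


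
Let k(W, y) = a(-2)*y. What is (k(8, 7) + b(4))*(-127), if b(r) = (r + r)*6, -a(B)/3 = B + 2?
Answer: -6096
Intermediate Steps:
a(B) = -6 - 3*B (a(B) = -3*(B + 2) = -3*(2 + B) = -6 - 3*B)
k(W, y) = 0 (k(W, y) = (-6 - 3*(-2))*y = (-6 + 6)*y = 0*y = 0)
b(r) = 12*r (b(r) = (2*r)*6 = 12*r)
(k(8, 7) + b(4))*(-127) = (0 + 12*4)*(-127) = (0 + 48)*(-127) = 48*(-127) = -6096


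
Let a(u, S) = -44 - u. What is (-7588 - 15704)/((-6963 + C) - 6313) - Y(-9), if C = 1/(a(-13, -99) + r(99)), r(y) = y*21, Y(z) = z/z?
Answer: 20512769/27189247 ≈ 0.75444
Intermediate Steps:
Y(z) = 1
r(y) = 21*y
C = 1/2048 (C = 1/((-44 - 1*(-13)) + 21*99) = 1/((-44 + 13) + 2079) = 1/(-31 + 2079) = 1/2048 ≈ 0.00048828)
(-7588 - 15704)/((-6963 + C) - 6313) - Y(-9) = (-7588 - 15704)/((-6963 + 1/2048) - 6313) - 1*1 = -23292/(-14260223/2048 - 6313) - 1 = -23292/(-27189247/2048) - 1 = -23292*(-2048/27189247) - 1 = 47702016/27189247 - 1 = 20512769/27189247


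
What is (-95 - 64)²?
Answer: 25281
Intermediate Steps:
(-95 - 64)² = (-159)² = 25281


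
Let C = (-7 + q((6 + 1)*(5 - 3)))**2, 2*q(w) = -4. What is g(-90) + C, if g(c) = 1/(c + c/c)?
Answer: 7208/89 ≈ 80.989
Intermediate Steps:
g(c) = 1/(1 + c) (g(c) = 1/(c + 1) = 1/(1 + c))
q(w) = -2 (q(w) = (1/2)*(-4) = -2)
C = 81 (C = (-7 - 2)**2 = (-9)**2 = 81)
g(-90) + C = 1/(1 - 90) + 81 = 1/(-89) + 81 = -1/89 + 81 = 7208/89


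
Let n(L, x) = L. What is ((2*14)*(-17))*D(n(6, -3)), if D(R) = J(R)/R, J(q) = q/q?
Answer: -238/3 ≈ -79.333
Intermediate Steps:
J(q) = 1
D(R) = 1/R
((2*14)*(-17))*D(n(6, -3)) = ((2*14)*(-17))/6 = (28*(-17))*(⅙) = -476*⅙ = -238/3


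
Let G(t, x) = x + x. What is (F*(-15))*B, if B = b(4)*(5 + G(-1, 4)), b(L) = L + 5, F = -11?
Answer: 19305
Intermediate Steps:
b(L) = 5 + L
G(t, x) = 2*x
B = 117 (B = (5 + 4)*(5 + 2*4) = 9*(5 + 8) = 9*13 = 117)
(F*(-15))*B = -11*(-15)*117 = 165*117 = 19305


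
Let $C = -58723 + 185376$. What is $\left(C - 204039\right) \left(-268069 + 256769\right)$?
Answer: $874461800$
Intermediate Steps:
$C = 126653$
$\left(C - 204039\right) \left(-268069 + 256769\right) = \left(126653 - 204039\right) \left(-268069 + 256769\right) = \left(126653 - 204039\right) \left(-11300\right) = \left(-77386\right) \left(-11300\right) = 874461800$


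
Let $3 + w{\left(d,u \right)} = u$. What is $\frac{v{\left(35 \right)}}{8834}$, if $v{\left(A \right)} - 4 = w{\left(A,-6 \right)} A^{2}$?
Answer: $- \frac{11021}{8834} \approx -1.2476$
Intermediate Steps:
$w{\left(d,u \right)} = -3 + u$
$v{\left(A \right)} = 4 - 9 A^{2}$ ($v{\left(A \right)} = 4 + \left(-3 - 6\right) A^{2} = 4 - 9 A^{2}$)
$\frac{v{\left(35 \right)}}{8834} = \frac{4 - 9 \cdot 35^{2}}{8834} = \left(4 - 11025\right) \frac{1}{8834} = \left(-11021\right) \frac{1}{8834} = - \frac{11021}{8834}$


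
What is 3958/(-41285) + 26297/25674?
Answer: 984053953/1059951090 ≈ 0.92840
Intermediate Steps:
3958/(-41285) + 26297/25674 = 3958*(-1/41285) + 26297*(1/25674) = -3958/41285 + 26297/25674 = 984053953/1059951090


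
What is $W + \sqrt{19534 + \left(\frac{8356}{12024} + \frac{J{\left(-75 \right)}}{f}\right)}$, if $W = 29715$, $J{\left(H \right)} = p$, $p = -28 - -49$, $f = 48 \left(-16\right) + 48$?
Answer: $29715 + \frac{\sqrt{1961288257855}}{10020} \approx 29855.0$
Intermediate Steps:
$f = -720$ ($f = -768 + 48 = -720$)
$p = 21$ ($p = -28 + 49 = 21$)
$J{\left(H \right)} = 21$
$W + \sqrt{19534 + \left(\frac{8356}{12024} + \frac{J{\left(-75 \right)}}{f}\right)} = 29715 + \sqrt{19534 + \left(\frac{8356}{12024} + \frac{21}{-720}\right)} = 29715 + \sqrt{19534 + \left(8356 \cdot \frac{1}{12024} + 21 \left(- \frac{1}{720}\right)\right)} = 29715 + \sqrt{19534 + \left(\frac{2089}{3006} - \frac{7}{240}\right)} = 29715 + \sqrt{19534 + \frac{80053}{120240}} = 29715 + \sqrt{\frac{2348848213}{120240}} = 29715 + \frac{\sqrt{1961288257855}}{10020}$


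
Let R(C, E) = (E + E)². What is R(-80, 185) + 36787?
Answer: 173687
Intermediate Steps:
R(C, E) = 4*E² (R(C, E) = (2*E)² = 4*E²)
R(-80, 185) + 36787 = 4*185² + 36787 = 4*34225 + 36787 = 136900 + 36787 = 173687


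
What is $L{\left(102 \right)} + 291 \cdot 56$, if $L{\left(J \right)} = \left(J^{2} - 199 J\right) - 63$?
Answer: $6339$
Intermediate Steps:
$L{\left(J \right)} = -63 + J^{2} - 199 J$
$L{\left(102 \right)} + 291 \cdot 56 = \left(-63 + 102^{2} - 20298\right) + 291 \cdot 56 = \left(-63 + 10404 - 20298\right) + 16296 = -9957 + 16296 = 6339$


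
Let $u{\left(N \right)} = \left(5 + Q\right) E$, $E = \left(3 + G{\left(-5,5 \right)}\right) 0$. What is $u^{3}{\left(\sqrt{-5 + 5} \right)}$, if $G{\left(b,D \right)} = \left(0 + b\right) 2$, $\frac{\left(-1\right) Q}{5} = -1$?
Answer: $0$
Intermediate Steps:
$Q = 5$ ($Q = \left(-5\right) \left(-1\right) = 5$)
$G{\left(b,D \right)} = 2 b$ ($G{\left(b,D \right)} = b 2 = 2 b$)
$E = 0$ ($E = \left(3 + 2 \left(-5\right)\right) 0 = \left(3 - 10\right) 0 = \left(-7\right) 0 = 0$)
$u{\left(N \right)} = 0$ ($u{\left(N \right)} = \left(5 + 5\right) 0 = 10 \cdot 0 = 0$)
$u^{3}{\left(\sqrt{-5 + 5} \right)} = 0^{3} = 0$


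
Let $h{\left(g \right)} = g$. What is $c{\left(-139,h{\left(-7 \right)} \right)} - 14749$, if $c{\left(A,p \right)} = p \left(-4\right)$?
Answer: $-14721$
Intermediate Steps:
$c{\left(A,p \right)} = - 4 p$
$c{\left(-139,h{\left(-7 \right)} \right)} - 14749 = \left(-4\right) \left(-7\right) - 14749 = 28 - 14749 = -14721$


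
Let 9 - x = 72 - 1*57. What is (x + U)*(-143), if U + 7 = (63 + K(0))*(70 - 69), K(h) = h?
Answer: -7150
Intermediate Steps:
U = 56 (U = -7 + (63 + 0)*(70 - 69) = -7 + 63*1 = -7 + 63 = 56)
x = -6 (x = 9 - (72 - 1*57) = 9 - (72 - 57) = 9 - 1*15 = 9 - 15 = -6)
(x + U)*(-143) = (-6 + 56)*(-143) = 50*(-143) = -7150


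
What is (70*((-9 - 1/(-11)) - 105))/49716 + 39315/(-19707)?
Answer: -3871488485/1796214222 ≈ -2.1554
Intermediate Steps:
(70*((-9 - 1/(-11)) - 105))/49716 + 39315/(-19707) = (70*((-9 - 1*(-1/11)) - 105))*(1/49716) + 39315*(-1/19707) = (70*((-9 + 1/11) - 105))*(1/49716) - 13105/6569 = (70*(-98/11 - 105))*(1/49716) - 13105/6569 = (70*(-1253/11))*(1/49716) - 13105/6569 = -87710/11*1/49716 - 13105/6569 = -43855/273438 - 13105/6569 = -3871488485/1796214222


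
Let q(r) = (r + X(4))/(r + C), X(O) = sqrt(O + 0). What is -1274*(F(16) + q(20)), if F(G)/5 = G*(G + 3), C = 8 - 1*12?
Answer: -7752927/4 ≈ -1.9382e+6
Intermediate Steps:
X(O) = sqrt(O)
C = -4 (C = 8 - 12 = -4)
F(G) = 5*G*(3 + G) (F(G) = 5*(G*(G + 3)) = 5*(G*(3 + G)) = 5*G*(3 + G))
q(r) = (2 + r)/(-4 + r) (q(r) = (r + sqrt(4))/(r - 4) = (r + 2)/(-4 + r) = (2 + r)/(-4 + r))
-1274*(F(16) + q(20)) = -1274*(5*16*(3 + 16) + (2 + 20)/(-4 + 20)) = -1274*(5*16*19 + 22/16) = -1274*(1520 + (1/16)*22) = -1274*(1520 + 11/8) = -1274*12171/8 = -7752927/4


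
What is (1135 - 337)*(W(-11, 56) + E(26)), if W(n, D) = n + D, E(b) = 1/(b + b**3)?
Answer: 316044309/8801 ≈ 35910.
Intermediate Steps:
W(n, D) = D + n
(1135 - 337)*(W(-11, 56) + E(26)) = (1135 - 337)*((56 - 11) + 1/(26 + 26**3)) = 798*(45 + 1/(26 + 17576)) = 798*(45 + 1/17602) = 798*(792091/17602) = 316044309/8801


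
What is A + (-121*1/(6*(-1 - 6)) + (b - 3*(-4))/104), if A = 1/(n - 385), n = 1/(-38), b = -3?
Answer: 31580173/10651368 ≈ 2.9649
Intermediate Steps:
n = -1/38 ≈ -0.026316
A = -38/14631 (A = 1/(-1/38 - 385) = 1/(-14631/38) = -38/14631 ≈ -0.0025972)
A + (-121*1/(6*(-1 - 6)) + (b - 3*(-4))/104) = -38/14631 + (-121*1/(6*(-1 - 6)) + (-3 - 3*(-4))/104) = -38/14631 + (-121/((-7*6)) + (-3 + 12)*(1/104)) = -38/14631 + (-121/(-42) + 9*(1/104)) = -38/14631 + (-121*(-1/42) + 9/104) = -38/14631 + (121/42 + 9/104) = -38/14631 + 6481/2184 = 31580173/10651368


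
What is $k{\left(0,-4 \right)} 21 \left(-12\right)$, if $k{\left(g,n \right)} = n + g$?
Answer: $1008$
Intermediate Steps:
$k{\left(g,n \right)} = g + n$
$k{\left(0,-4 \right)} 21 \left(-12\right) = \left(0 - 4\right) 21 \left(-12\right) = \left(-4\right) 21 \left(-12\right) = \left(-84\right) \left(-12\right) = 1008$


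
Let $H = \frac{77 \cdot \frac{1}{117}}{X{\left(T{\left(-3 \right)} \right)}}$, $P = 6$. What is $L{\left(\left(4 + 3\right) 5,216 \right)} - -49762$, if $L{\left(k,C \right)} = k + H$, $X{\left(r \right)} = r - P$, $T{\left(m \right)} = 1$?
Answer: $\frac{29131168}{585} \approx 49797.0$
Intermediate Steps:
$X{\left(r \right)} = -6 + r$ ($X{\left(r \right)} = r - 6 = -6 + r$)
$H = - \frac{77}{585}$ ($H = \frac{77 \cdot \frac{1}{117}}{-6 + 1} = \frac{77 \cdot \frac{1}{117}}{-5} = \frac{77}{117} \left(- \frac{1}{5}\right) = - \frac{77}{585} \approx -0.13162$)
$L{\left(k,C \right)} = - \frac{77}{585} + k$ ($L{\left(k,C \right)} = k - \frac{77}{585} = - \frac{77}{585} + k$)
$L{\left(\left(4 + 3\right) 5,216 \right)} - -49762 = \left(- \frac{77}{585} + \left(4 + 3\right) 5\right) - -49762 = \left(- \frac{77}{585} + 7 \cdot 5\right) + 49762 = \left(- \frac{77}{585} + 35\right) + 49762 = \frac{20398}{585} + 49762 = \frac{29131168}{585}$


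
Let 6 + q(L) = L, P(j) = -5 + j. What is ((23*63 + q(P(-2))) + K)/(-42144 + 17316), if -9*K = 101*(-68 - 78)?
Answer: -13835/111726 ≈ -0.12383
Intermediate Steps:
q(L) = -6 + L
K = 14746/9 (K = -101*(-68 - 78)/9 = -101*(-146)/9 = -⅑*(-14746) = 14746/9 ≈ 1638.4)
((23*63 + q(P(-2))) + K)/(-42144 + 17316) = ((23*63 + (-6 + (-5 - 2))) + 14746/9)/(-42144 + 17316) = ((1449 + (-6 - 7)) + 14746/9)/(-24828) = ((1449 - 13) + 14746/9)*(-1/24828) = (1436 + 14746/9)*(-1/24828) = (27670/9)*(-1/24828) = -13835/111726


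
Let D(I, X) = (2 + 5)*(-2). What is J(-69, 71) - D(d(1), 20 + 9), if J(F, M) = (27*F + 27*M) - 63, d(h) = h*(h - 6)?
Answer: 5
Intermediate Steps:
d(h) = h*(-6 + h)
J(F, M) = -63 + 27*F + 27*M
D(I, X) = -14 (D(I, X) = 7*(-2) = -14)
J(-69, 71) - D(d(1), 20 + 9) = (-63 + 27*(-69) + 27*71) - 1*(-14) = (-63 - 1863 + 1917) + 14 = -9 + 14 = 5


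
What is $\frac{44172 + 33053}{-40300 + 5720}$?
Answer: $- \frac{15445}{6916} \approx -2.2332$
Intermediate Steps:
$\frac{44172 + 33053}{-40300 + 5720} = \frac{77225}{-34580} = 77225 \left(- \frac{1}{34580}\right) = - \frac{15445}{6916}$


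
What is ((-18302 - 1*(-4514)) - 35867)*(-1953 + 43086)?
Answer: -2042459115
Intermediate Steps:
((-18302 - 1*(-4514)) - 35867)*(-1953 + 43086) = ((-18302 + 4514) - 35867)*41133 = (-13788 - 35867)*41133 = -49655*41133 = -2042459115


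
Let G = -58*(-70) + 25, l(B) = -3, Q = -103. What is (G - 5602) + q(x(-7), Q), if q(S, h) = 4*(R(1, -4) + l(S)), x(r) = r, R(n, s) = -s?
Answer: -1513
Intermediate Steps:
q(S, h) = 4 (q(S, h) = 4*(-1*(-4) - 3) = 4*(4 - 3) = 4*1 = 4)
G = 4085 (G = 4060 + 25 = 4085)
(G - 5602) + q(x(-7), Q) = (4085 - 5602) + 4 = -1517 + 4 = -1513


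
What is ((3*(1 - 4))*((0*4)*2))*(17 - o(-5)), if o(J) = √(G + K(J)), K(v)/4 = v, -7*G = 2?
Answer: 0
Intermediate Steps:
G = -2/7 (G = -⅐*2 = -2/7 ≈ -0.28571)
K(v) = 4*v
o(J) = √(-2/7 + 4*J)
((3*(1 - 4))*((0*4)*2))*(17 - o(-5)) = ((3*(1 - 4))*((0*4)*2))*(17 - √(-14 + 196*(-5))/7) = ((3*(-3))*(0*2))*(17 - √(-14 - 980)/7) = (-9*0)*(17 - √(-994)/7) = 0*(17 - I*√994/7) = 0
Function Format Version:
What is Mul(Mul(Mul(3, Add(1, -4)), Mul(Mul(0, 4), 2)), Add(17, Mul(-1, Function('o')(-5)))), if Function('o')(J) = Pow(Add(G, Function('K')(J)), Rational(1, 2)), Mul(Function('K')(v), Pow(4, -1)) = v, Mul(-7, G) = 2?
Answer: 0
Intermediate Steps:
G = Rational(-2, 7) (G = Mul(Rational(-1, 7), 2) = Rational(-2, 7) ≈ -0.28571)
Function('K')(v) = Mul(4, v)
Function('o')(J) = Pow(Add(Rational(-2, 7), Mul(4, J)), Rational(1, 2))
Mul(Mul(Mul(3, Add(1, -4)), Mul(Mul(0, 4), 2)), Add(17, Mul(-1, Function('o')(-5)))) = Mul(Mul(Mul(3, Add(1, -4)), Mul(Mul(0, 4), 2)), Add(17, Mul(-1, Mul(Rational(1, 7), Pow(Add(-14, Mul(196, -5)), Rational(1, 2)))))) = Mul(Mul(Mul(3, -3), Mul(0, 2)), Add(17, Mul(-1, Mul(Rational(1, 7), Pow(Add(-14, -980), Rational(1, 2)))))) = Mul(Mul(-9, 0), Add(17, Mul(-1, Mul(Rational(1, 7), Pow(-994, Rational(1, 2)))))) = Mul(0, Add(17, Mul(-1, Mul(Rational(1, 7), Mul(I, Pow(994, Rational(1, 2))))))) = Mul(0, Add(17, Mul(-1, Mul(Rational(1, 7), I, Pow(994, Rational(1, 2)))))) = Mul(0, Add(17, Mul(Rational(-1, 7), I, Pow(994, Rational(1, 2))))) = 0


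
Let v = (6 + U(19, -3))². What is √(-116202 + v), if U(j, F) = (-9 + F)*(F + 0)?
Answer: I*√114438 ≈ 338.29*I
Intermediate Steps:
U(j, F) = F*(-9 + F) (U(j, F) = (-9 + F)*F = F*(-9 + F))
v = 1764 (v = (6 - 3*(-9 - 3))² = (6 - 3*(-12))² = (6 + 36)² = 42² = 1764)
√(-116202 + v) = √(-116202 + 1764) = √(-114438) = I*√114438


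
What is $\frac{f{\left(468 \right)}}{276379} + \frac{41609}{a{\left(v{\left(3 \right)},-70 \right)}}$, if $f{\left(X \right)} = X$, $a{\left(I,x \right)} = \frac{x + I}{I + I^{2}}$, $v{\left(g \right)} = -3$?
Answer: $- \frac{68999088702}{20175667} \approx -3419.9$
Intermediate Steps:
$a{\left(I,x \right)} = \frac{I + x}{I + I^{2}}$
$\frac{f{\left(468 \right)}}{276379} + \frac{41609}{a{\left(v{\left(3 \right)},-70 \right)}} = \frac{468}{276379} + \frac{41609}{\frac{1}{-3} \frac{1}{1 - 3} \left(-3 - 70\right)} = 468 \cdot \frac{1}{276379} + \frac{41609}{\left(- \frac{1}{3}\right) \frac{1}{-2} \left(-73\right)} = \frac{468}{276379} + \frac{41609}{\left(- \frac{1}{3}\right) \left(- \frac{1}{2}\right) \left(-73\right)} = \frac{468}{276379} + \frac{41609}{- \frac{73}{6}} = \frac{468}{276379} + 41609 \left(- \frac{6}{73}\right) = \frac{468}{276379} - \frac{249654}{73} = - \frac{68999088702}{20175667}$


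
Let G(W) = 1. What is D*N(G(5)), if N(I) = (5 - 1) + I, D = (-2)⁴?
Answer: 80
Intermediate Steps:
D = 16
N(I) = 4 + I
D*N(G(5)) = 16*(4 + 1) = 16*5 = 80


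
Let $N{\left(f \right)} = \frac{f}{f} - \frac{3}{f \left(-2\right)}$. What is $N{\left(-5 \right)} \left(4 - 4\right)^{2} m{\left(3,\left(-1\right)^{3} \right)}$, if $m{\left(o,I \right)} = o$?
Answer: $0$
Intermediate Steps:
$N{\left(f \right)} = 1 + \frac{3}{2 f}$ ($N{\left(f \right)} = 1 - \frac{3}{\left(-2\right) f} = 1 - 3 \left(- \frac{1}{2 f}\right) = 1 + \frac{3}{2 f}$)
$N{\left(-5 \right)} \left(4 - 4\right)^{2} m{\left(3,\left(-1\right)^{3} \right)} = \frac{\frac{3}{2} - 5}{-5} \left(4 - 4\right)^{2} \cdot 3 = \left(- \frac{1}{5}\right) \left(- \frac{7}{2}\right) 0^{2} \cdot 3 = \frac{7}{10} \cdot 0 \cdot 3 = 0 \cdot 3 = 0$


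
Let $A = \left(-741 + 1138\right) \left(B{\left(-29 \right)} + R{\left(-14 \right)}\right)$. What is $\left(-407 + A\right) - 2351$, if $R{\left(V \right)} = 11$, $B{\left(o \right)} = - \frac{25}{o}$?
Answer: $\frac{56586}{29} \approx 1951.2$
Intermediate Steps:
$A = \frac{136568}{29}$ ($A = \left(-741 + 1138\right) \left(- \frac{25}{-29} + 11\right) = 397 \left(\left(-25\right) \left(- \frac{1}{29}\right) + 11\right) = 397 \left(\frac{25}{29} + 11\right) = 397 \cdot \frac{344}{29} = \frac{136568}{29} \approx 4709.2$)
$\left(-407 + A\right) - 2351 = \left(-407 + \frac{136568}{29}\right) - 2351 = \frac{124765}{29} - 2351 = \frac{56586}{29}$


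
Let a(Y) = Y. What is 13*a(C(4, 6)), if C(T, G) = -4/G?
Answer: -26/3 ≈ -8.6667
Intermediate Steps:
13*a(C(4, 6)) = 13*(-4/6) = 13*(-4*1/6) = 13*(-2/3) = -26/3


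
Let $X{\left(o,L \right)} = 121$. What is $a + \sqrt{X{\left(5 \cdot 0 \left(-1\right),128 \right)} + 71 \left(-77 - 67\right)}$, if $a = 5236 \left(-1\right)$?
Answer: $-5236 + i \sqrt{10103} \approx -5236.0 + 100.51 i$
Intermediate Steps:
$a = -5236$
$a + \sqrt{X{\left(5 \cdot 0 \left(-1\right),128 \right)} + 71 \left(-77 - 67\right)} = -5236 + \sqrt{121 + 71 \left(-77 - 67\right)} = -5236 + \sqrt{121 + 71 \left(-144\right)} = -5236 + \sqrt{121 - 10224} = -5236 + \sqrt{-10103} = -5236 + i \sqrt{10103}$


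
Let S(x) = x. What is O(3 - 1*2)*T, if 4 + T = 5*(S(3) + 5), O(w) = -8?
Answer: -288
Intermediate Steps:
T = 36 (T = -4 + 5*(3 + 5) = -4 + 5*8 = -4 + 40 = 36)
O(3 - 1*2)*T = -8*36 = -288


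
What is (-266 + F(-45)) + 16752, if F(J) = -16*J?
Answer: 17206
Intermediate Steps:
(-266 + F(-45)) + 16752 = (-266 - 16*(-45)) + 16752 = (-266 + 720) + 16752 = 454 + 16752 = 17206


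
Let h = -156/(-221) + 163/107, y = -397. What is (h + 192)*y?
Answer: -140261291/1819 ≈ -77109.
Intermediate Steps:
h = 4055/1819 (h = -156*(-1/221) + 163*(1/107) = 12/17 + 163/107 = 4055/1819 ≈ 2.2292)
(h + 192)*y = (4055/1819 + 192)*(-397) = (353303/1819)*(-397) = -140261291/1819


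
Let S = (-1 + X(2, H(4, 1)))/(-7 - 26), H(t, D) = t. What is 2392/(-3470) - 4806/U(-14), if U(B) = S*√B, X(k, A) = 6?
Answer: -1196/1735 - 79299*I*√14/35 ≈ -0.68934 - 8477.4*I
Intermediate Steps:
S = -5/33 (S = (-1 + 6)/(-7 - 26) = 5/(-33) = 5*(-1/33) = -5/33 ≈ -0.15152)
U(B) = -5*√B/33
2392/(-3470) - 4806/U(-14) = 2392/(-3470) - 4806*33*I*√14/70 = 2392*(-1/3470) - 4806*33*I*√14/70 = -1196/1735 - 4806*33*I*√14/70 = -1196/1735 - 79299*I*√14/35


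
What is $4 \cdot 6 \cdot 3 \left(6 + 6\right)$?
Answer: $864$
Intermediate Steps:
$4 \cdot 6 \cdot 3 \left(6 + 6\right) = 24 \cdot 3 \cdot 12 = 72 \cdot 12 = 864$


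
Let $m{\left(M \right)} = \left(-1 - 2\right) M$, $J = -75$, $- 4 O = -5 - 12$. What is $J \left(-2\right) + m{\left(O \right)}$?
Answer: $\frac{549}{4} \approx 137.25$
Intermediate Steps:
$O = \frac{17}{4}$ ($O = - \frac{-5 - 12}{4} = \left(- \frac{1}{4}\right) \left(-17\right) = \frac{17}{4} \approx 4.25$)
$m{\left(M \right)} = - 3 M$
$J \left(-2\right) + m{\left(O \right)} = \left(-75\right) \left(-2\right) - \frac{51}{4} = 150 - \frac{51}{4} = \frac{549}{4}$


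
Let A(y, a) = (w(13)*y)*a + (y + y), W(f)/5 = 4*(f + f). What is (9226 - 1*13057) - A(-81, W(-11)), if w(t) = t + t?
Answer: -930309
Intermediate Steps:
w(t) = 2*t
W(f) = 40*f (W(f) = 5*(4*(f + f)) = 5*(4*(2*f)) = 5*(8*f) = 40*f)
A(y, a) = 2*y + 26*a*y (A(y, a) = ((2*13)*y)*a + (y + y) = (26*y)*a + 2*y = 26*a*y + 2*y = 2*y + 26*a*y)
(9226 - 1*13057) - A(-81, W(-11)) = (9226 - 1*13057) - 2*(-81)*(1 + 13*(40*(-11))) = (9226 - 13057) - 2*(-81)*(1 + 13*(-440)) = -3831 - 2*(-81)*(1 - 5720) = -3831 - 2*(-81)*(-5719) = -3831 - 1*926478 = -3831 - 926478 = -930309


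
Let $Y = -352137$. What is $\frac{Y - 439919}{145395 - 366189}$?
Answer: $\frac{396028}{110397} \approx 3.5873$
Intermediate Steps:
$\frac{Y - 439919}{145395 - 366189} = \frac{-352137 - 439919}{145395 - 366189} = - \frac{792056}{-220794} = \left(-792056\right) \left(- \frac{1}{220794}\right) = \frac{396028}{110397}$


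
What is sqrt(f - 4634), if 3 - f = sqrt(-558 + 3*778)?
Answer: sqrt(-4631 - 4*sqrt(111)) ≈ 68.36*I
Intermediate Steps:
f = 3 - 4*sqrt(111) (f = 3 - sqrt(-558 + 3*778) = 3 - sqrt(-558 + 2334) = 3 - sqrt(1776) = 3 - 4*sqrt(111) ≈ -39.143)
sqrt(f - 4634) = sqrt((3 - 4*sqrt(111)) - 4634) = sqrt(-4631 - 4*sqrt(111))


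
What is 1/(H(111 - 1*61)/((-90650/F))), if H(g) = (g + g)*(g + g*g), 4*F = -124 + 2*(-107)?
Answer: 1813/430950 ≈ 0.0042070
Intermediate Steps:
F = -169/2 (F = (-124 + 2*(-107))/4 = (-124 - 214)/4 = (¼)*(-338) = -169/2 ≈ -84.500)
H(g) = 2*g*(g + g²) (H(g) = (2*g)*(g + g²) = 2*g*(g + g²))
1/(H(111 - 1*61)/((-90650/F))) = 1/((2*(111 - 1*61)²*(1 + (111 - 1*61)))/((-90650/(-169/2)))) = 1/((2*(111 - 61)²*(1 + (111 - 61)))/((-90650*(-2/169)))) = 1/((2*50²*(1 + 50))/(181300/169)) = 1/((2*2500*51)*(169/181300)) = 1/(255000*(169/181300)) = 1/(430950/1813) = 1813/430950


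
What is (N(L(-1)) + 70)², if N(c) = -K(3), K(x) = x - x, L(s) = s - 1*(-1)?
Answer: 4900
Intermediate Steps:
L(s) = 1 + s (L(s) = s + 1 = 1 + s)
K(x) = 0
N(c) = 0 (N(c) = -1*0 = 0)
(N(L(-1)) + 70)² = (0 + 70)² = 70² = 4900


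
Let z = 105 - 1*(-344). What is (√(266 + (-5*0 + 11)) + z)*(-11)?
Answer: -4939 - 11*√277 ≈ -5122.1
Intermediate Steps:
z = 449 (z = 105 + 344 = 449)
(√(266 + (-5*0 + 11)) + z)*(-11) = (√(266 + (-5*0 + 11)) + 449)*(-11) = (√(266 + (0 + 11)) + 449)*(-11) = (√(266 + 11) + 449)*(-11) = (√277 + 449)*(-11) = (449 + √277)*(-11) = -4939 - 11*√277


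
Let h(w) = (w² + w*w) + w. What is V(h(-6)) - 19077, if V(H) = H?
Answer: -19011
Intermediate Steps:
h(w) = w + 2*w² (h(w) = (w² + w²) + w = 2*w² + w = w + 2*w²)
V(h(-6)) - 19077 = -6*(1 + 2*(-6)) - 19077 = -6*(1 - 12) - 19077 = -6*(-11) - 19077 = 66 - 19077 = -19011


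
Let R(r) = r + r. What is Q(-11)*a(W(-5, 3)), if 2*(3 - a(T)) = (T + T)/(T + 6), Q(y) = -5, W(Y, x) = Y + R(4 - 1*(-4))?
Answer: -200/17 ≈ -11.765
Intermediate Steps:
R(r) = 2*r
W(Y, x) = 16 + Y (W(Y, x) = Y + 2*(4 - 1*(-4)) = Y + 2*(4 + 4) = Y + 2*8 = Y + 16 = 16 + Y)
a(T) = 3 - T/(6 + T) (a(T) = 3 - (T + T)/(2*(T + 6)) = 3 - 2*T/(2*(6 + T)) = 3 - T/(6 + T))
Q(-11)*a(W(-5, 3)) = -10*(9 + (16 - 5))/(6 + (16 - 5)) = -10*(9 + 11)/(6 + 11) = -10*20/17 = -5*40/17 = -200/17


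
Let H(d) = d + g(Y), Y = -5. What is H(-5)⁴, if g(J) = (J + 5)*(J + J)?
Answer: 625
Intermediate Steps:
g(J) = 2*J*(5 + J) (g(J) = (5 + J)*(2*J) = 2*J*(5 + J))
H(d) = d (H(d) = d + 2*(-5)*(5 - 5) = d + 2*(-5)*0 = d + 0 = d)
H(-5)⁴ = (-5)⁴ = 625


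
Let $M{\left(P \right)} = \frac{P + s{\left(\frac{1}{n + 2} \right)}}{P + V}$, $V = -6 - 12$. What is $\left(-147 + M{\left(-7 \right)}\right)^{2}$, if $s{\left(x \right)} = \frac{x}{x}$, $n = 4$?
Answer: $\frac{13461561}{625} \approx 21539.0$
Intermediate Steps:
$V = -18$ ($V = -6 - 12 = -18$)
$s{\left(x \right)} = 1$
$M{\left(P \right)} = \frac{1 + P}{-18 + P}$ ($M{\left(P \right)} = \frac{P + 1}{P - 18} = \frac{1 + P}{-18 + P}$)
$\left(-147 + M{\left(-7 \right)}\right)^{2} = \left(-147 + \frac{1 - 7}{-18 - 7}\right)^{2} = \left(-147 + \frac{1}{-25} \left(-6\right)\right)^{2} = \left(-147 - - \frac{6}{25}\right)^{2} = \left(-147 + \frac{6}{25}\right)^{2} = \left(- \frac{3669}{25}\right)^{2} = \frac{13461561}{625}$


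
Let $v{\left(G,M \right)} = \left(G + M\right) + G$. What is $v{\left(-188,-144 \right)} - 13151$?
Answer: $-13671$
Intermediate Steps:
$v{\left(G,M \right)} = M + 2 G$
$v{\left(-188,-144 \right)} - 13151 = \left(-144 + 2 \left(-188\right)\right) - 13151 = \left(-144 - 376\right) - 13151 = -520 - 13151 = -13671$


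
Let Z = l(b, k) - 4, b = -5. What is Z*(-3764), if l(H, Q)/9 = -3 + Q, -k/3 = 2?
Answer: 319940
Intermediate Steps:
k = -6 (k = -3*2 = -6)
l(H, Q) = -27 + 9*Q (l(H, Q) = 9*(-3 + Q) = -27 + 9*Q)
Z = -85 (Z = (-27 + 9*(-6)) - 4 = (-27 - 54) - 4 = -81 - 4 = -85)
Z*(-3764) = -85*(-3764) = 319940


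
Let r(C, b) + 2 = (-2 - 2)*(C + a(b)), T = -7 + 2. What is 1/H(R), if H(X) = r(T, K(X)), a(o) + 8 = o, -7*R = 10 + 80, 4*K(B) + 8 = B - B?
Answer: 1/58 ≈ 0.017241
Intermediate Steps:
K(B) = -2 (K(B) = -2 + (B - B)/4 = -2 + (1/4)*0 = -2 + 0 = -2)
R = -90/7 (R = -(10 + 80)/7 = -1/7*90 = -90/7 ≈ -12.857)
T = -5
a(o) = -8 + o
r(C, b) = 30 - 4*C - 4*b (r(C, b) = -2 + (-2 - 2)*(C + (-8 + b)) = -2 - 4*(-8 + C + b) = -2 + (32 - 4*C - 4*b) = 30 - 4*C - 4*b)
H(X) = 58 (H(X) = 30 - 4*(-5) - 4*(-2) = 30 + 20 + 8 = 58)
1/H(R) = 1/58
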